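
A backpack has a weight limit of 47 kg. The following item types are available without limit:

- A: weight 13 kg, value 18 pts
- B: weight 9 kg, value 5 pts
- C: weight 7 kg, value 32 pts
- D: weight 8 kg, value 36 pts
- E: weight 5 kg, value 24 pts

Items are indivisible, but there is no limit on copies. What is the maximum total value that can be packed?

224 pts

Best value-per-unit is E at 24/5; filling with it alone gives 9×24 = 216.
Optimal mix: 1×C + 8×E → weight 47, value 224.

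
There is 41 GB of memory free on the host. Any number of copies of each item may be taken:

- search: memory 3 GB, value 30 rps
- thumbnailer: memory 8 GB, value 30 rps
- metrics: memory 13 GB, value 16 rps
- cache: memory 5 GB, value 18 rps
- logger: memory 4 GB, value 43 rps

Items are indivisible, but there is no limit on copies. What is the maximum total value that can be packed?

434 rps

Best value-per-unit is logger at 43/4; filling with it alone gives 10×43 = 430.
Optimal mix: 3×search + 8×logger → memory 41, value 434.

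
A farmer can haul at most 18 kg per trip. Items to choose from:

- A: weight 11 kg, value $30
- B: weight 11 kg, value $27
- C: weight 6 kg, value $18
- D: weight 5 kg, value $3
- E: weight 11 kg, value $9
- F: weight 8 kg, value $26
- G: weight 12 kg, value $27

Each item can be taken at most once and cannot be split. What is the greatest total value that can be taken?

This is a 0/1 knapsack; check combinations near the capacity.
- A+C: weight 11+6=17, value 30+18=48
- B+C: weight 11+6=17, value 27+18=45
- C+G: weight 6+12=18, value 18+27=45
- C+F: weight 6+8=14, value 18+26=44
Best: $48.

$48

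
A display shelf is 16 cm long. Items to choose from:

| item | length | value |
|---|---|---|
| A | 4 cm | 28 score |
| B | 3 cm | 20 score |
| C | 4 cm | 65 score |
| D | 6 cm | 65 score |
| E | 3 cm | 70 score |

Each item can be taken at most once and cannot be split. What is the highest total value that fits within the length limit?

220 score

Check high-value combinations within 16 cm:
- B+C+D+E: length 3+4+6+3=16, value 20+65+65+70=220
- C+D+E: length 4+6+3=13, value 65+65+70=200
- A+B+C+E: length 4+3+4+3=14, value 28+20+65+70=183
- A+B+D+E: length 4+3+6+3=16, value 28+20+65+70=183
- A+C+E: length 4+4+3=11, value 28+65+70=163
Best: 220 score.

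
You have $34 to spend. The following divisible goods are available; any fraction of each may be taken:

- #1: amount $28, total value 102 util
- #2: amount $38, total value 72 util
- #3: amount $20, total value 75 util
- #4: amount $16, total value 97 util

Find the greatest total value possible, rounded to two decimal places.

164.50

Take in order of value per unit:
- #4 (97/16 per unit): all 16 → value 97, running total 97.00
- #3 (75/20 per unit): 18 of 20 → value 18×75/20 = 67.5000, running total 164.50
Total 164.50.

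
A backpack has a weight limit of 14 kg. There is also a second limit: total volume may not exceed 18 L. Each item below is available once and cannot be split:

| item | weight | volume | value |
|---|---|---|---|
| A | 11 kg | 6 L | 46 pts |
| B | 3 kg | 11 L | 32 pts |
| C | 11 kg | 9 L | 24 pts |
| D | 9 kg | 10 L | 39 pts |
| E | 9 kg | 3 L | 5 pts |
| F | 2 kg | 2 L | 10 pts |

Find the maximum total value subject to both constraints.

Feasible sets respecting both limits:
- A+B: weight 14, volume 17, value 78
- A+F: weight 13, volume 8, value 56
- D+F: weight 11, volume 12, value 49
- B+E+F: weight 14, volume 16, value 47
Best: 78 pts.

78 pts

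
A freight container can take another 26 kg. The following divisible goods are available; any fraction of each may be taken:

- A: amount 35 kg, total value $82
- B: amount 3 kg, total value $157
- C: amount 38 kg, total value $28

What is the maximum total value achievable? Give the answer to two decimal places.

Take in order of value per unit:
- B (157/3 per unit): all 3 → value 157, running total 157.00
- A (82/35 per unit): 23 of 35 → value 23×82/35 = 53.8857, running total 210.89
Total 210.89.

210.89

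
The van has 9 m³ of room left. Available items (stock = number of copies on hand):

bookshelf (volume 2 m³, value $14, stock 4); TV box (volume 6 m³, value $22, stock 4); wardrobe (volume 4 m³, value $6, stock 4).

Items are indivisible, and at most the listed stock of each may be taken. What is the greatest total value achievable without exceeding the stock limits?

$56

Top feasible selections:
- 4×bookshelf: volume 8, value 56
- 3×bookshelf: volume 6, value 42
Best: $56.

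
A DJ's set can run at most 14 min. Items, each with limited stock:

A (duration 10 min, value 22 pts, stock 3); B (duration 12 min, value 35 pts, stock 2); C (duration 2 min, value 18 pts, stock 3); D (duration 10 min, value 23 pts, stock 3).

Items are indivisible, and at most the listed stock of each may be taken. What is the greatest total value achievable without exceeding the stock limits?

59 pts

Best selections within duration 14 and stock limits:
- 2×C + 1×D: duration 14, value 59
- 1×A + 2×C: duration 14, value 58
Best: 59 pts.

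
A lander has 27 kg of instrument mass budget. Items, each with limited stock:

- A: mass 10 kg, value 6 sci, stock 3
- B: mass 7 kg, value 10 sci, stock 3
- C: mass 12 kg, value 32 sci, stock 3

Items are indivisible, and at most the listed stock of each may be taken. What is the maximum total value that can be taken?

Top feasible selections:
- 2×C: mass 24, value 64
- 2×B + 1×C: mass 26, value 52
- 1×B + 1×C: mass 19, value 42
Best: 64 sci.

64 sci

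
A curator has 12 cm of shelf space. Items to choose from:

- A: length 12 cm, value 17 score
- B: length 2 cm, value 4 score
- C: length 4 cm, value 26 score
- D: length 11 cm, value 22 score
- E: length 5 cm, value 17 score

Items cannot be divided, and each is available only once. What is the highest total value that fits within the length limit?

Check high-value combinations within 12 cm:
- B+C+E: length 2+4+5=11, value 4+26+17=47
- C+E: length 4+5=9, value 26+17=43
- B+C: length 2+4=6, value 4+26=30
- C: length 4, value 26
- D: length 11, value 22
Best: 47 score.

47 score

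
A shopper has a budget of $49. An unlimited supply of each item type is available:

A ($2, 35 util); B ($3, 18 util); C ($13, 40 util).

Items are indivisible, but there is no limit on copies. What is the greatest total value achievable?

Best value-per-unit is A at 35/2, and filling with it alone uses cost 24×2=48. No mix of the others beats 24×35 = 840.

840 util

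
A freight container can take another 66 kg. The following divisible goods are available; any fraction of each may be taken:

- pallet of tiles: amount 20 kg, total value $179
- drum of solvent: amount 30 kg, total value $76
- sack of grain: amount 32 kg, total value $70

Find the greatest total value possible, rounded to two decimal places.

Take in order of value per unit:
- pallet of tiles (179/20 per unit): all 20 → value 179, running total 179.00
- drum of solvent (76/30 per unit): all 30 → value 76, running total 255.00
- sack of grain (70/32 per unit): 16 of 32 → value 16×70/32 = 35.0000, running total 290.00
Total 290.00.

290.00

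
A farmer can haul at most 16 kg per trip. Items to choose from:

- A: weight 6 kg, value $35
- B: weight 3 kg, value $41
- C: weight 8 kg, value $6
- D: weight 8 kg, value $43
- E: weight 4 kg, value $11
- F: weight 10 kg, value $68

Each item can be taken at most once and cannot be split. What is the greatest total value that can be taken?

$109

Check high-value combinations within 16 kg:
- B+F: weight 3+10=13, value 41+68=109
- A+F: weight 6+10=16, value 35+68=103
- B+D+E: weight 3+8+4=15, value 41+43+11=95
- A+B+E: weight 6+3+4=13, value 35+41+11=87
- B+D: weight 3+8=11, value 41+43=84
Best: $109.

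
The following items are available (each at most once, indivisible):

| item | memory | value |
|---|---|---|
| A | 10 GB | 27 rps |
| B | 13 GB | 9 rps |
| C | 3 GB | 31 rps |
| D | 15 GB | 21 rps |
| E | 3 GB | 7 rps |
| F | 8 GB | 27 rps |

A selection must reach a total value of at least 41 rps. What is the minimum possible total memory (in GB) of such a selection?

Subsets with value ≥ 41, sorted by total memory:
- C+F: memory 11, value 58
- A+C: memory 13, value 58
Minimum memory: 11 GB.

11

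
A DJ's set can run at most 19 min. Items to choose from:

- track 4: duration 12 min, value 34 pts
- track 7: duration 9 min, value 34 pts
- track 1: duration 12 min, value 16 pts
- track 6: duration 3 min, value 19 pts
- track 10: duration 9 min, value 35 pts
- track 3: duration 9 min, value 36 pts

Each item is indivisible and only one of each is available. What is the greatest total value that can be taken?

Check high-value combinations within 19 min:
- track 10+track 3: duration 9+9=18, value 35+36=71
- track 7+track 3: duration 9+9=18, value 34+36=70
- track 7+track 10: duration 9+9=18, value 34+35=69
Best: 71 pts.

71 pts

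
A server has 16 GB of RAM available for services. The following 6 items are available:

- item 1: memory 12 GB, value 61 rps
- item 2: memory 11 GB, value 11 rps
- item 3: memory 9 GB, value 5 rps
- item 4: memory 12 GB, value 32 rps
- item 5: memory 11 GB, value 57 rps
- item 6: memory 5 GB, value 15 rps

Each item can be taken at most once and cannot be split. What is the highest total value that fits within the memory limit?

72 rps

Check high-value combinations within 16 GB:
- item 5+item 6: memory 11+5=16, value 57+15=72
- item 1: memory 12, value 61
- item 5: memory 11, value 57
- item 4: memory 12, value 32
- item 2+item 6: memory 11+5=16, value 11+15=26
Best: 72 rps.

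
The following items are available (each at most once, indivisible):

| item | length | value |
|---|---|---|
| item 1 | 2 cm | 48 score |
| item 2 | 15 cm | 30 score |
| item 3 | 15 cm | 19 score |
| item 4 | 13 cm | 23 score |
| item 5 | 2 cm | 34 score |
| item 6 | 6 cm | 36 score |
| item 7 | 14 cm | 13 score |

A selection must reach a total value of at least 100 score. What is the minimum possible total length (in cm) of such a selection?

10

Subsets with value ≥ 100, sorted by total length:
- item 1+item 5+item 6: length 10, value 118
- item 1+item 4+item 5: length 17, value 105
- item 1+item 2+item 5: length 19, value 112
Minimum length: 10 cm.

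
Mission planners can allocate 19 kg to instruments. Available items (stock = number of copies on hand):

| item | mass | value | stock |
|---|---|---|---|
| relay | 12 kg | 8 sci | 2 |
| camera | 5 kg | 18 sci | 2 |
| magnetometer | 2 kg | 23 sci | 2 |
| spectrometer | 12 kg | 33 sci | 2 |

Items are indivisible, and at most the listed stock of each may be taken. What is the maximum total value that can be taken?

Best selections within mass 19 and stock limits:
- 2×camera + 2×magnetometer: mass 14, value 82
- 2×magnetometer + 1×spectrometer: mass 16, value 79
- 1×camera + 1×magnetometer + 1×spectrometer: mass 19, value 74
- 1×camera + 2×magnetometer: mass 9, value 64
Best: 82 sci.

82 sci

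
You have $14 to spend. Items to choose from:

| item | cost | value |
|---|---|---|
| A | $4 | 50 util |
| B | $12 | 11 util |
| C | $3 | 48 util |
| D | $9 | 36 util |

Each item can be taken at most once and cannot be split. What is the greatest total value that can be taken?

This is a 0/1 knapsack; check combinations near the capacity.
- A+C: cost 4+3=7, value 50+48=98
- A+D: cost 4+9=13, value 50+36=86
- C+D: cost 3+9=12, value 48+36=84
Best: 98 util.

98 util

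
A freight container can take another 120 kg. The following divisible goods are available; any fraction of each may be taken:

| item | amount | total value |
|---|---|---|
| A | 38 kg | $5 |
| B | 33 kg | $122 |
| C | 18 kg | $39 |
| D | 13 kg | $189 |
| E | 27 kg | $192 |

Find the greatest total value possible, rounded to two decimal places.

Take in order of value per unit:
- D (189/13 per unit): all 13 → value 189, running total 189.00
- E (192/27 per unit): all 27 → value 192, running total 381.00
- B (122/33 per unit): all 33 → value 122, running total 503.00
- C (39/18 per unit): all 18 → value 39, running total 542.00
- A (5/38 per unit): 29 of 38 → value 29×5/38 = 3.8158, running total 545.82
Total 545.82.

545.82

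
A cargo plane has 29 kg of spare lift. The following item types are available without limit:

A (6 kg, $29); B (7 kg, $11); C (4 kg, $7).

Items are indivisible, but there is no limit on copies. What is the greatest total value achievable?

Best value-per-unit is A at 29/6; filling with it alone gives 4×29 = 116.
Optimal mix: 4×A + 1×C → weight 28, value 123.

$123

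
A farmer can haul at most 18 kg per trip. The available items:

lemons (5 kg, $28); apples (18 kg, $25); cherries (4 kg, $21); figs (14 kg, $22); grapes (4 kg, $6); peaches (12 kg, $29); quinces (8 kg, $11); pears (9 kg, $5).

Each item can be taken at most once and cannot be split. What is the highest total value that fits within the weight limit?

$60

Check high-value combinations within 18 kg:
- lemons+cherries+quinces: weight 5+4+8=17, value 28+21+11=60
- lemons+peaches: weight 5+12=17, value 28+29=57
- lemons+cherries+grapes: weight 5+4+4=13, value 28+21+6=55
Best: $60.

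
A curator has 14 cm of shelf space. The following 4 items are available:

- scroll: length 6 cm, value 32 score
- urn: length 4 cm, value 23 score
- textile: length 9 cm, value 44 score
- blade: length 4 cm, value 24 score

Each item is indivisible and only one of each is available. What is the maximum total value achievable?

79 score

Check high-value combinations within 14 cm:
- scroll+urn+blade: length 6+4+4=14, value 32+23+24=79
- textile+blade: length 9+4=13, value 44+24=68
- urn+textile: length 4+9=13, value 23+44=67
Best: 79 score.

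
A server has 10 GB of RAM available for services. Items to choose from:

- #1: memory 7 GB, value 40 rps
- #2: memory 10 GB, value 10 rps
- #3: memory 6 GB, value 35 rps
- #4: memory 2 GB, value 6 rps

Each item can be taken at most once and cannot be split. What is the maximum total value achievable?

This is a 0/1 knapsack; check combinations near the capacity.
- #1+#4: memory 7+2=9, value 40+6=46
- #3+#4: memory 6+2=8, value 35+6=41
- #1: memory 7, value 40
- #3: memory 6, value 35
Best: 46 rps.

46 rps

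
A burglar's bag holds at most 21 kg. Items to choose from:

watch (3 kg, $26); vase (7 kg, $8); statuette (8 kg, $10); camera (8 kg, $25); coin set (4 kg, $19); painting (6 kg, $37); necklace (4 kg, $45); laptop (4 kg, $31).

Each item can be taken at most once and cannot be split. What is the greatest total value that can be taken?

$158

Check high-value combinations within 21 kg:
- watch+coin set+painting+necklace+laptop: weight 3+4+6+4+4=21, value 26+19+37+45+31=158
- watch+painting+necklace+laptop: weight 3+6+4+4=17, value 26+37+45+31=139
- watch+camera+painting+necklace: weight 3+8+6+4=21, value 26+25+37+45=133
- coin set+painting+necklace+laptop: weight 4+6+4+4=18, value 19+37+45+31=132
Best: $158.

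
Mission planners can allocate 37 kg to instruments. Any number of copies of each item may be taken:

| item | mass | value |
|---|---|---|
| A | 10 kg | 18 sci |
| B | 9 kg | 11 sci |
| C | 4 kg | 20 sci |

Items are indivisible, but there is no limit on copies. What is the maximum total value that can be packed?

180 sci

Best value-per-unit is C at 20/4, and filling with it alone uses mass 9×4=36. No mix of the others beats 9×20 = 180.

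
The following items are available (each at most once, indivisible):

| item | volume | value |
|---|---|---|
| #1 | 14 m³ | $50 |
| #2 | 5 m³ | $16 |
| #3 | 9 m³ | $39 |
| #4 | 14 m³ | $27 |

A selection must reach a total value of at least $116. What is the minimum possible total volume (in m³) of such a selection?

Subsets with value ≥ 116, sorted by total volume:
- #1+#3+#4: volume 37, value 116
- #1+#2+#3+#4: volume 42, value 132
Minimum volume: 37 m³.

37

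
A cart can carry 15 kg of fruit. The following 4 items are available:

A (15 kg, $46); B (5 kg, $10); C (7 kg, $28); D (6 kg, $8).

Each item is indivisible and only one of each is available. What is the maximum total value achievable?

$46

Check high-value combinations within 15 kg:
- A: weight 15, value 46
- B+C: weight 5+7=12, value 10+28=38
- C+D: weight 7+6=13, value 28+8=36
- C: weight 7, value 28
Best: $46.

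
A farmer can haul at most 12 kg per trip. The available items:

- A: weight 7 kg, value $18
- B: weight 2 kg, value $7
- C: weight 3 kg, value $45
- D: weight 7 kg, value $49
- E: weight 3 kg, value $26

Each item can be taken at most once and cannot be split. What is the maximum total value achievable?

$101

Check high-value combinations within 12 kg:
- B+C+D: weight 2+3+7=12, value 7+45+49=101
- C+D: weight 3+7=10, value 45+49=94
- B+D+E: weight 2+7+3=12, value 7+49+26=82
Best: $101.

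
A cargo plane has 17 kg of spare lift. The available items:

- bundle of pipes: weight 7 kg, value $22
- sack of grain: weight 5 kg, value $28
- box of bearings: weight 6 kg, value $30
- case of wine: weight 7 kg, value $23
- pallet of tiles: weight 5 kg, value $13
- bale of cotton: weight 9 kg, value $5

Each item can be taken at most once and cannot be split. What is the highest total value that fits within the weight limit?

$71

Check high-value combinations within 17 kg:
- sack of grain+box of bearings+pallet of tiles: weight 5+6+5=16, value 28+30+13=71
- sack of grain+case of wine+pallet of tiles: weight 5+7+5=17, value 28+23+13=64
- bundle of pipes+sack of grain+pallet of tiles: weight 7+5+5=17, value 22+28+13=63
- sack of grain+box of bearings: weight 5+6=11, value 28+30=58
- box of bearings+case of wine: weight 6+7=13, value 30+23=53
Best: $71.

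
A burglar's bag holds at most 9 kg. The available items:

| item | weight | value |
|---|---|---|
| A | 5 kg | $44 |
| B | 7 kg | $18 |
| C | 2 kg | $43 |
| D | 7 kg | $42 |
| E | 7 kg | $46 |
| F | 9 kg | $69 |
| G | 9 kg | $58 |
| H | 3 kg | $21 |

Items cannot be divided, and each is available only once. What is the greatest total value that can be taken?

$89

Check high-value combinations within 9 kg:
- C+E: weight 2+7=9, value 43+46=89
- A+C: weight 5+2=7, value 44+43=87
- C+D: weight 2+7=9, value 43+42=85
- F: weight 9, value 69
Best: $89.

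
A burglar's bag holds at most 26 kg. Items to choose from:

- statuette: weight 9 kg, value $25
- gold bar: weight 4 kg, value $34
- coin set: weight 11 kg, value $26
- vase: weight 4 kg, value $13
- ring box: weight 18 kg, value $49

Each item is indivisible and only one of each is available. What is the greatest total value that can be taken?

$96

Check high-value combinations within 26 kg:
- gold bar+vase+ring box: weight 4+4+18=26, value 34+13+49=96
- statuette+gold bar+coin set: weight 9+4+11=24, value 25+34+26=85
- gold bar+ring box: weight 4+18=22, value 34+49=83
Best: $96.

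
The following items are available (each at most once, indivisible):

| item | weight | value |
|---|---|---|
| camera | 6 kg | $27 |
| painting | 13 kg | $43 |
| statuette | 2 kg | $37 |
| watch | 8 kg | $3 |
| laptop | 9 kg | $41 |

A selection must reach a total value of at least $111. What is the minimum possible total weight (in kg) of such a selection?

24

Subsets with value ≥ 111, sorted by total weight:
- painting+statuette+laptop: weight 24, value 121
- camera+painting+laptop: weight 28, value 111
Minimum weight: 24 kg.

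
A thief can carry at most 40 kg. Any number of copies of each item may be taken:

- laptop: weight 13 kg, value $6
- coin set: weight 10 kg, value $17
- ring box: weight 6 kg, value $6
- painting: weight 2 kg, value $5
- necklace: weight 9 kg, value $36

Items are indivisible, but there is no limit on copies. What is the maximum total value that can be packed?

Best value-per-unit is necklace at 36/9; filling with it alone gives 4×36 = 144.
Optimal mix: 2×painting + 4×necklace → weight 40, value 154.

$154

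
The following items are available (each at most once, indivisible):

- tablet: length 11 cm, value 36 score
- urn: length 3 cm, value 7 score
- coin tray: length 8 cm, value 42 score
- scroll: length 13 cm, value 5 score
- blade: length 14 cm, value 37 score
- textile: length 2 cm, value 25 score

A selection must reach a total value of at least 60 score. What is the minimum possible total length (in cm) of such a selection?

Subsets with value ≥ 60, sorted by total length:
- coin tray+textile: length 10, value 67
- urn+coin tray+textile: length 13, value 74
Minimum length: 10 cm.

10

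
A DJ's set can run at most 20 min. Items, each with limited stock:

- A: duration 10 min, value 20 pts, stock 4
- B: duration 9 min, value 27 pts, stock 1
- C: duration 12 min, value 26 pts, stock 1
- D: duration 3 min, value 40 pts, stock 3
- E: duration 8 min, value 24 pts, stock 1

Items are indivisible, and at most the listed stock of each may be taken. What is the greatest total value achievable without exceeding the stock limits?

Top feasible selections:
- 1×B + 3×D: duration 18, value 147
- 3×D + 1×E: duration 17, value 144
- 1×A + 3×D: duration 19, value 140
Best: 147 pts.

147 pts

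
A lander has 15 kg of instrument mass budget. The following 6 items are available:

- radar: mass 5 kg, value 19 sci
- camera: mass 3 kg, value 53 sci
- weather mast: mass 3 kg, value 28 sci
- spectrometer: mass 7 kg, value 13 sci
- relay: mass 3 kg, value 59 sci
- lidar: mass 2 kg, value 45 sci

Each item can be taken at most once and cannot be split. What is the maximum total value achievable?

This is a 0/1 knapsack; check combinations near the capacity.
- camera+weather mast+relay+lidar: mass 3+3+3+2=11, value 53+28+59+45=185
- radar+camera+relay+lidar: mass 5+3+3+2=13, value 19+53+59+45=176
- camera+spectrometer+relay+lidar: mass 3+7+3+2=15, value 53+13+59+45=170
Best: 185 sci.

185 sci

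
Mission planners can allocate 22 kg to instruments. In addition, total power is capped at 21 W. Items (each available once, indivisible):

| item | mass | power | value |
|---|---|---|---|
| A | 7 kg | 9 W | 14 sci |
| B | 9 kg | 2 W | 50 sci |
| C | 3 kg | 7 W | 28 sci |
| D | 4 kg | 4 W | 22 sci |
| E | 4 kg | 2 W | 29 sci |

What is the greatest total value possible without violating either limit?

129 sci

Feasible sets respecting both limits:
- B+C+D+E: mass 20, power 15, value 129
- B+C+E: mass 16, power 11, value 107
- B+D+E: mass 17, power 8, value 101
- B+C+D: mass 16, power 13, value 100
Best: 129 sci.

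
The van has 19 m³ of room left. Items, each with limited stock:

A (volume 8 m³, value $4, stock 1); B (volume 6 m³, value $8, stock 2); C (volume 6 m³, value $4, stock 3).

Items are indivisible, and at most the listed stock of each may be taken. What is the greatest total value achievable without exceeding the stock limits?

Best selections within volume 19 and stock limits:
- 2×B + 1×C: volume 18, value 20
- 2×B: volume 12, value 16
Best: $20.

$20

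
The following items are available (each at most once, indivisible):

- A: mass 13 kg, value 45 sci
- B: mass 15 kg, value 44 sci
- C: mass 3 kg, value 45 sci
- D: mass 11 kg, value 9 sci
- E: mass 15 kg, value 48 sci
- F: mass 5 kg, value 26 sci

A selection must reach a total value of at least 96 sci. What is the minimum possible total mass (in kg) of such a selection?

Subsets with value ≥ 96, sorted by total mass:
- A+C+F: mass 21, value 116
- C+E+F: mass 23, value 119
- B+C+F: mass 23, value 115
Minimum mass: 21 kg.

21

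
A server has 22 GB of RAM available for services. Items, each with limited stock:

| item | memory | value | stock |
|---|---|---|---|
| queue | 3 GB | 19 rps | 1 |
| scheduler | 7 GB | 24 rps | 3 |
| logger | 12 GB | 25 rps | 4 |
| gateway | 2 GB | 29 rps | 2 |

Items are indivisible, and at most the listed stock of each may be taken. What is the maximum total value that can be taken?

Best selections within memory 22 and stock limits:
- 1×queue + 2×scheduler + 2×gateway: memory 21, value 125
- 2×scheduler + 2×gateway: memory 18, value 106
Best: 125 rps.

125 rps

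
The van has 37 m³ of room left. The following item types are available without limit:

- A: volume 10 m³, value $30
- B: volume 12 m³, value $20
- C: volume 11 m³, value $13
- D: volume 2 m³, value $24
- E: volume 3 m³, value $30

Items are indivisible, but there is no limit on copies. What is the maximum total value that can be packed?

Best value-per-unit is D at 24/2; filling with it alone gives 18×24 = 432.
Optimal mix: 17×D + 1×E → volume 37, value 438.

$438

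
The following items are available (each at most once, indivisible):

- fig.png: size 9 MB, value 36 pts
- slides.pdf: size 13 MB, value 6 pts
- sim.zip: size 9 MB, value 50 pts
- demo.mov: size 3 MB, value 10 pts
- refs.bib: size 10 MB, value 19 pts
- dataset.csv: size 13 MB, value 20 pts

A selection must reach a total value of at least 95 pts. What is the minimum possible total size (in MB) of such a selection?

21

Subsets with value ≥ 95, sorted by total size:
- fig.png+sim.zip+demo.mov: size 21, value 96
- fig.png+sim.zip+refs.bib: size 28, value 105
- fig.png+sim.zip+demo.mov+refs.bib: size 31, value 115
- fig.png+sim.zip+dataset.csv: size 31, value 106
Minimum size: 21 MB.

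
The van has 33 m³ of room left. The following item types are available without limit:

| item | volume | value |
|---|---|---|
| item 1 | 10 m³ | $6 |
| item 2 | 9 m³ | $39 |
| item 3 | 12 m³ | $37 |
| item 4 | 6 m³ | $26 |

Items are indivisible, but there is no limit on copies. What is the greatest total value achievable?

$143

Best value-per-unit is item 2 at 39/9; filling with it alone gives 3×39 = 117.
Optimal mix: 3×item 2 + 1×item 4 → volume 33, value 143.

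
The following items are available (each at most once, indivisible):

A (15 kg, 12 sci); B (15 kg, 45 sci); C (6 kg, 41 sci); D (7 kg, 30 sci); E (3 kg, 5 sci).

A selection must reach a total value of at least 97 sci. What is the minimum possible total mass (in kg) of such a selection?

Subsets with value ≥ 97, sorted by total mass:
- B+C+D: mass 28, value 116
- B+C+D+E: mass 31, value 121
- A+B+C: mass 36, value 98
- A+B+C+E: mass 39, value 103
Minimum mass: 28 kg.

28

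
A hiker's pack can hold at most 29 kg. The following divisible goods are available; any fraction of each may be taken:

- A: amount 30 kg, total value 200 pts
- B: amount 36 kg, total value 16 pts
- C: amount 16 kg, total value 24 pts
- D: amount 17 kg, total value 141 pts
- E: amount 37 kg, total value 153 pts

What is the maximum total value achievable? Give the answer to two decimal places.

221.00

Take in order of value per unit:
- D (141/17 per unit): all 17 → value 141, running total 141.00
- A (200/30 per unit): 12 of 30 → value 12×200/30 = 80.0000, running total 221.00
Total 221.00.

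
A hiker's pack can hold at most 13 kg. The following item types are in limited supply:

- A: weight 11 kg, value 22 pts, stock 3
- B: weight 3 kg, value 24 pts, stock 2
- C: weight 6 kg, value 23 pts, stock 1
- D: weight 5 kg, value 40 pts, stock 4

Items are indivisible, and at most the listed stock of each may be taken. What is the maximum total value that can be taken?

104 pts

Top feasible selections:
- 1×B + 2×D: weight 13, value 104
- 2×B + 1×D: weight 11, value 88
- 2×D: weight 10, value 80
- 2×B + 1×C: weight 12, value 71
Best: 104 pts.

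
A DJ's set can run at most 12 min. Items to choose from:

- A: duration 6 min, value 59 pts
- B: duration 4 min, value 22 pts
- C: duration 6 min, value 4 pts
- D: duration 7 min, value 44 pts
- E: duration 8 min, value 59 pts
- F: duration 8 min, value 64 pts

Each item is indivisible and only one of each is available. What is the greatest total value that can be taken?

86 pts

This is a 0/1 knapsack; check combinations near the capacity.
- B+F: duration 4+8=12, value 22+64=86
- A+B: duration 6+4=10, value 59+22=81
- B+E: duration 4+8=12, value 22+59=81
- B+D: duration 4+7=11, value 22+44=66
- F: duration 8, value 64
Best: 86 pts.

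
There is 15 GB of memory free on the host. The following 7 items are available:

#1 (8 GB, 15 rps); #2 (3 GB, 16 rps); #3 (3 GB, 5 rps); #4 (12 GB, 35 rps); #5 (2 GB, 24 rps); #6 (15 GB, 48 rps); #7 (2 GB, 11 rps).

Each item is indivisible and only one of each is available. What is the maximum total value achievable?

Check high-value combinations within 15 GB:
- #1+#2+#5+#7: memory 8+3+2+2=15, value 15+16+24+11=66
- #4+#5: memory 12+2=14, value 35+24=59
- #2+#3+#5+#7: memory 3+3+2+2=10, value 16+5+24+11=56
- #1+#2+#5: memory 8+3+2=13, value 15+16+24=55
- #1+#3+#5+#7: memory 8+3+2+2=15, value 15+5+24+11=55
Best: 66 rps.

66 rps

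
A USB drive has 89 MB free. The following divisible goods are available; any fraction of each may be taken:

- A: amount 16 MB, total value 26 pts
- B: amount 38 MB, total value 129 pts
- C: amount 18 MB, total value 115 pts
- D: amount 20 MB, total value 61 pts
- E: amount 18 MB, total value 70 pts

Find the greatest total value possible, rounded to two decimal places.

359.75

Take in order of value per unit:
- C (115/18 per unit): all 18 → value 115, running total 115.00
- E (70/18 per unit): all 18 → value 70, running total 185.00
- B (129/38 per unit): all 38 → value 129, running total 314.00
- D (61/20 per unit): 15 of 20 → value 15×61/20 = 45.7500, running total 359.75
Total 359.75.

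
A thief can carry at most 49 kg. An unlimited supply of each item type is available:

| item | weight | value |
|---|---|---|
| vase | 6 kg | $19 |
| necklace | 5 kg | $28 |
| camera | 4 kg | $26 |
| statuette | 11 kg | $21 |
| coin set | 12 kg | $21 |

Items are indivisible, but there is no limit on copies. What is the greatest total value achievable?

Best value-per-unit is camera at 26/4; filling with it alone gives 12×26 = 312.
Optimal mix: 1×necklace + 11×camera → weight 49, value 314.

$314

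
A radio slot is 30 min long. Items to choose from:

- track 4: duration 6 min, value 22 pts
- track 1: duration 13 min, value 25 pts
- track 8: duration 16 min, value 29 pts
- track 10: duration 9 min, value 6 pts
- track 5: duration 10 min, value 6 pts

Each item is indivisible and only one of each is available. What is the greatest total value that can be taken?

Check high-value combinations within 30 min:
- track 1+track 8: duration 13+16=29, value 25+29=54
- track 4+track 1+track 10: duration 6+13+9=28, value 22+25+6=53
- track 4+track 1+track 5: duration 6+13+10=29, value 22+25+6=53
Best: 54 pts.

54 pts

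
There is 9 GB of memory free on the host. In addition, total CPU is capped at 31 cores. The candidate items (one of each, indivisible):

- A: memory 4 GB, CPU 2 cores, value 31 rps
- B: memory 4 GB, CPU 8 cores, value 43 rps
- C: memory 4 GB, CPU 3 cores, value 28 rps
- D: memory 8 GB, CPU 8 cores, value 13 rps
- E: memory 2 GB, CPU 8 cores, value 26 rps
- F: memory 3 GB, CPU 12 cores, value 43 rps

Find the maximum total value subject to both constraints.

112 rps

Feasible sets respecting both limits:
- B+E+F: memory 9, CPU 28, value 112
- A+E+F: memory 9, CPU 22, value 100
- C+E+F: memory 9, CPU 23, value 97
Best: 112 rps.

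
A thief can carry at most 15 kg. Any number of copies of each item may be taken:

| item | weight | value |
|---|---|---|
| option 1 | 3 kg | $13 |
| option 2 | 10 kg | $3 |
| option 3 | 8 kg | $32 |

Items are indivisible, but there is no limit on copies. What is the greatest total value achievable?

Best value-per-unit is option 1 at 13/3, and filling with it alone uses weight 5×3=15. No mix of the others beats 5×13 = 65.

$65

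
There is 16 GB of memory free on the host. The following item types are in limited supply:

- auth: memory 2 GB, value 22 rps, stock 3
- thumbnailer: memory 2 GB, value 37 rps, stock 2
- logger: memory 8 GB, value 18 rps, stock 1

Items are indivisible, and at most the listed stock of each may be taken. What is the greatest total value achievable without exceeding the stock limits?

Top feasible selections:
- 3×auth + 2×thumbnailer: memory 10, value 140
- 2×auth + 2×thumbnailer + 1×logger: memory 16, value 136
Best: 140 rps.

140 rps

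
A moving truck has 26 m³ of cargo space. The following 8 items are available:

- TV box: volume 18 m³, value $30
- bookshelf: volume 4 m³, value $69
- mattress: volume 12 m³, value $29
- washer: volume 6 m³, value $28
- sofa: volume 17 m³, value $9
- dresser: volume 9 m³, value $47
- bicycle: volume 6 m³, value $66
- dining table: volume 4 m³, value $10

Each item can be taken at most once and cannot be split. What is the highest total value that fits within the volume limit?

Check high-value combinations within 26 m³:
- bookshelf+washer+dresser+bicycle: volume 4+6+9+6=25, value 69+28+47+66=210
- bookshelf+dresser+bicycle+dining table: volume 4+9+6+4=23, value 69+47+66+10=192
- bookshelf+dresser+bicycle: volume 4+9+6=19, value 69+47+66=182
- bookshelf+mattress+bicycle+dining table: volume 4+12+6+4=26, value 69+29+66+10=174
- bookshelf+washer+bicycle+dining table: volume 4+6+6+4=20, value 69+28+66+10=173
Best: $210.

$210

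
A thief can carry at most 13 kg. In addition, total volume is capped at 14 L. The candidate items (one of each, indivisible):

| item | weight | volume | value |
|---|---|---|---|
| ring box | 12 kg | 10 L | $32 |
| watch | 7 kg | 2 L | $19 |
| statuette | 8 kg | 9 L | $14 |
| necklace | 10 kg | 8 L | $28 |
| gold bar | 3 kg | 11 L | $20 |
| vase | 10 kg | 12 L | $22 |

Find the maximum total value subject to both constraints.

$39

Feasible sets respecting both limits:
- watch+gold bar: weight 10, volume 13, value 39
- ring box: weight 12, volume 10, value 32
- necklace: weight 10, volume 8, value 28
- vase: weight 10, volume 12, value 22
Best: $39.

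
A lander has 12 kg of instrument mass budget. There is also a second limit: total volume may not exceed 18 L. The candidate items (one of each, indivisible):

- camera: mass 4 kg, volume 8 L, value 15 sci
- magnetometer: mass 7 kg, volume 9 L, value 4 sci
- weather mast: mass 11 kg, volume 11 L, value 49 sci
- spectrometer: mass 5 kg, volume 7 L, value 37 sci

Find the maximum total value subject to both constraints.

52 sci

Feasible sets respecting both limits:
- camera+spectrometer: mass 9, volume 15, value 52
- weather mast: mass 11, volume 11, value 49
- magnetometer+spectrometer: mass 12, volume 16, value 41
- spectrometer: mass 5, volume 7, value 37
Best: 52 sci.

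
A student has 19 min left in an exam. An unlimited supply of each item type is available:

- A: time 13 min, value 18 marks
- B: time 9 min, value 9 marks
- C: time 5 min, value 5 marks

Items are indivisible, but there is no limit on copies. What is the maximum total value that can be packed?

23 marks

Best value-per-unit is A at 18/13; filling with it alone gives 1×18 = 18.
Optimal mix: 1×A + 1×C → time 18, value 23.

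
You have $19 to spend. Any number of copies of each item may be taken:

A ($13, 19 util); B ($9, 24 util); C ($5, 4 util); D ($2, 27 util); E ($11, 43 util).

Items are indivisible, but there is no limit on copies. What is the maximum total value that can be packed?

Best value-per-unit is D at 27/2, and filling with it alone uses cost 9×2=18. No mix of the others beats 9×27 = 243.

243 util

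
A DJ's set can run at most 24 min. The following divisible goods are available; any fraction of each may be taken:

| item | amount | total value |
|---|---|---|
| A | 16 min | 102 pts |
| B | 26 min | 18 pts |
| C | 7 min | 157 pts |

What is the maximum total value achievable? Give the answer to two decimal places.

Take in order of value per unit:
- C (157/7 per unit): all 7 → value 157, running total 157.00
- A (102/16 per unit): all 16 → value 102, running total 259.00
- B (18/26 per unit): 1 of 26 → value 1×18/26 = 0.6923, running total 259.69
Total 259.69.

259.69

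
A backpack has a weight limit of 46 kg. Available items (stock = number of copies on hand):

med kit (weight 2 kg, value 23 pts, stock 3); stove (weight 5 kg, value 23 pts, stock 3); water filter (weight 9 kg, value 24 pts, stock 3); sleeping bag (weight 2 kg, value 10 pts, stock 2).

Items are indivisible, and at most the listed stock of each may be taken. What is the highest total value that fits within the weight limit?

Best selections within weight 46 and stock limits:
- 3×med kit + 3×stove + 2×water filter + 2×sleeping bag: weight 43, value 206
- 3×med kit + 2×stove + 3×water filter + 1×sleeping bag: weight 45, value 197
Best: 206 pts.

206 pts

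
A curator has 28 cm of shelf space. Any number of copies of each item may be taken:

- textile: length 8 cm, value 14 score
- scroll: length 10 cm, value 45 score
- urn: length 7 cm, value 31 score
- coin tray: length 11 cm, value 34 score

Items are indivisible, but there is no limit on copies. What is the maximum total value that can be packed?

124 score

Best value-per-unit is scroll at 45/10; filling with it alone gives 2×45 = 90.
Optimal mix: 4×urn → length 28, value 124.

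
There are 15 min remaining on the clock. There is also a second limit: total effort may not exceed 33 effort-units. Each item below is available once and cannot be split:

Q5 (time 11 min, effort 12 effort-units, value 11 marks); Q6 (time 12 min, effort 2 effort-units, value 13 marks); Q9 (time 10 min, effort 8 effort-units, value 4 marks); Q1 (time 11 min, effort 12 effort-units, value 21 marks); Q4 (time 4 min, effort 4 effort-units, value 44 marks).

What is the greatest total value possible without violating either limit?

Feasible sets respecting both limits:
- Q1+Q4: time 15, effort 16, value 65
- Q5+Q4: time 15, effort 16, value 55
- Q9+Q4: time 14, effort 12, value 48
- Q4: time 4, effort 4, value 44
Best: 65 marks.

65 marks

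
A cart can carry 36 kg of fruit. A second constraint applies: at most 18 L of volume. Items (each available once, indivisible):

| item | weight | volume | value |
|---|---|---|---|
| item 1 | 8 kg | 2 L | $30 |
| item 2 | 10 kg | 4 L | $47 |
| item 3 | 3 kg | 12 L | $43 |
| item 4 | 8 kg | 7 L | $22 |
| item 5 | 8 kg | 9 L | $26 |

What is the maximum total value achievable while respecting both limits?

Feasible sets respecting both limits:
- item 1+item 2+item 3: weight 21, volume 18, value 120
- item 1+item 2+item 5: weight 26, volume 15, value 103
- item 1+item 2+item 4: weight 26, volume 13, value 99
Best: $120.

$120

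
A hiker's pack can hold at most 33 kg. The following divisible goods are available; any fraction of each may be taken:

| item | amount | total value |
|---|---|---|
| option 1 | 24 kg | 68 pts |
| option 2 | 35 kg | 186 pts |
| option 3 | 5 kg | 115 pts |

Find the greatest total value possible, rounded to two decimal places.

Take in order of value per unit:
- option 3 (115/5 per unit): all 5 → value 115, running total 115.00
- option 2 (186/35 per unit): 28 of 35 → value 28×186/35 = 148.8000, running total 263.80
Total 263.80.

263.80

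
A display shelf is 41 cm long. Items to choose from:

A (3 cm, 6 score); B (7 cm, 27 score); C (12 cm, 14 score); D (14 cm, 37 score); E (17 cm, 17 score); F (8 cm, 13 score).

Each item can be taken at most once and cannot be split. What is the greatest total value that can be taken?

91 score

Check high-value combinations within 41 cm:
- B+C+D+F: length 7+12+14+8=41, value 27+14+37+13=91
- A+B+D+E: length 3+7+14+17=41, value 6+27+37+17=87
- A+B+C+D: length 3+7+12+14=36, value 6+27+14+37=84
- A+B+D+F: length 3+7+14+8=32, value 6+27+37+13=83
- B+D+E: length 7+14+17=38, value 27+37+17=81
Best: 91 score.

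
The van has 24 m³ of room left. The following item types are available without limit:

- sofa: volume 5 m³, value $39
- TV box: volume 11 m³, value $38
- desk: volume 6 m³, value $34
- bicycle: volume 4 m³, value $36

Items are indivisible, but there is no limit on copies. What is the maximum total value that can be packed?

$216

Best value-per-unit is bicycle at 36/4, and filling with it alone uses volume 6×4=24. No mix of the others beats 6×36 = 216.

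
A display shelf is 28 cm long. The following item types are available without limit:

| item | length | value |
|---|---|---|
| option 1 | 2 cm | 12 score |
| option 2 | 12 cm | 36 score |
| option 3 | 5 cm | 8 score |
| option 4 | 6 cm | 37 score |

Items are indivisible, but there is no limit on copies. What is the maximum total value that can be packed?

172 score

Best value-per-unit is option 4 at 37/6; filling with it alone gives 4×37 = 148.
Optimal mix: 2×option 1 + 4×option 4 → length 28, value 172.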